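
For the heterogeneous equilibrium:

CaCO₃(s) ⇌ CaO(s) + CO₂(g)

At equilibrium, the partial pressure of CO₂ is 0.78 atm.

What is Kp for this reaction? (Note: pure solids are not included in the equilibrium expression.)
K_p = 0.78

Solids (CaCO₃, CaO) have activity 1 and are excluded.
Kp = P(CO₂) = 0.78.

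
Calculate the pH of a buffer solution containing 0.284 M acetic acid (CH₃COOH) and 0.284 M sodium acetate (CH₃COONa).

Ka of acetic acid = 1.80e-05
pH = 4.74

pKa = -log(1.80e-05) = 4.74. pH = pKa + log([A⁻]/[HA]) = 4.74 + log(0.284/0.284)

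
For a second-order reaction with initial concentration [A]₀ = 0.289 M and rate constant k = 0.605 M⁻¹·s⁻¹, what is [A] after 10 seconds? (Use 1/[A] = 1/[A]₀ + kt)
0.1052 M

1/[A] = 1/[A]₀ + k·t = 1/0.289 + (0.605)·(10) = 3.4602 + 6.0500 = 9.5102
[A] = 1/9.5102 = 0.1052 M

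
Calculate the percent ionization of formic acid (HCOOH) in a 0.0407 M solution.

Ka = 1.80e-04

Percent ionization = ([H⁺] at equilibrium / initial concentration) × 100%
Percent ionization = 6.43%

Let x = [H⁺]. Ka = x²/(C - x) ⇒ x² + (1.80e-04)x - (1.80e-04)(0.0407) = 0. x = 2.6182e-03. Percent = (2.6182e-03/0.0407) × 100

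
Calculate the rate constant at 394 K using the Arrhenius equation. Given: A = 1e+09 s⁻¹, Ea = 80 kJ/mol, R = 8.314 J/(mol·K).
2.48e-02 s⁻¹

k = A·exp(-Ea/(R·T)) = 1e+09·exp(-80000/(8.314·394)) = 1e+09·exp(-24.4221) = 1e+09·2.4751e-11 = 2.48e-02 s⁻¹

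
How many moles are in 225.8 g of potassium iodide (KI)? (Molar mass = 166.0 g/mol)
Moles = 225.8 g ÷ 166.0 g/mol = 1.36 mol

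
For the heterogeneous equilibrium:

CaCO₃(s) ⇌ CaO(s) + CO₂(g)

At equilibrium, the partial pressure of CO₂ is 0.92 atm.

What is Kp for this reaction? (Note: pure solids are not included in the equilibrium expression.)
K_p = 0.92

Solids (CaCO₃, CaO) have activity 1 and are excluded.
Kp = P(CO₂) = 0.92.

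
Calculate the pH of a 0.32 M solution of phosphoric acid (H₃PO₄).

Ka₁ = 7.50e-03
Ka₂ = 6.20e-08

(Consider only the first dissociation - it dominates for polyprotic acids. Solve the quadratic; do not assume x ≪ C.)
pH = 1.34

x² + Ka₁·x − Ka₁·C = 0 with Ka₁ = 7.50e-03, C = 0.32.
x = (−Ka₁ + √(Ka₁² + 4·Ka₁·C))/2 = 4.5383e-02 M, so pH = 1.34.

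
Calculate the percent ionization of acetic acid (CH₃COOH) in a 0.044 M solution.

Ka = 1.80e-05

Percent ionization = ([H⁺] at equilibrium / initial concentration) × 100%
Percent ionization = 2%

Let x = [H⁺]. Ka = x²/(C - x) ⇒ x² + (1.80e-05)x - (1.80e-05)(0.044) = 0. x = 8.8099e-04. Percent = (8.8099e-04/0.044) × 100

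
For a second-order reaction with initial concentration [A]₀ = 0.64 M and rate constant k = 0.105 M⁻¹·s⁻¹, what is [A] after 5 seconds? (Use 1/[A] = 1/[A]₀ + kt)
0.4790 M

1/[A] = 1/[A]₀ + k·t = 1/0.64 + (0.105)·(5) = 1.5625 + 0.5250 = 2.0875
[A] = 1/2.0875 = 0.4790 M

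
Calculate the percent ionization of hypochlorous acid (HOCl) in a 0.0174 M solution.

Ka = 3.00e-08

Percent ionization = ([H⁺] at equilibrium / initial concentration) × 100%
Percent ionization = 0.131%

Let x = [H⁺]. Ka = x²/(C - x) ⇒ x² + (3.00e-08)x - (3.00e-08)(0.0174) = 0. x = 2.2832e-05. Percent = (2.2832e-05/0.0174) × 100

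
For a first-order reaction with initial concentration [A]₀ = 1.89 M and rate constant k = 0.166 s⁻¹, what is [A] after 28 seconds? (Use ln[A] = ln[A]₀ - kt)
0.0181 M

ln[A] = ln[A]₀ - k·t = ln(1.89) - (0.166)·(28) = 0.6366 - 4.6480 = -4.0114
[A] = e^(-4.0114) = 0.0181 M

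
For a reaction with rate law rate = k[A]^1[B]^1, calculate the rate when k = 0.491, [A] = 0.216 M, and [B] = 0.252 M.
0.02673 M/s

rate = k·[A]^1·[B]^1 = 0.491·(0.216)^1·(0.252)^1 = 0.491·0.216·0.252 = 0.02673 M/s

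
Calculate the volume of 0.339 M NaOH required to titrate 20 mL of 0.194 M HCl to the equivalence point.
V_{base} = 11.4 mL

At equivalence: moles acid = moles base.
moles HCl = 0.194 M × 0.02 L = 0.00388 mol
V_NaOH = 0.00388 mol ÷ 0.339 M = 0.01145 L = 11.4 mL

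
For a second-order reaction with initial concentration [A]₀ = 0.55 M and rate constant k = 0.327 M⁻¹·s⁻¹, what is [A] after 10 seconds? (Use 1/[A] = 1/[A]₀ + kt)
0.1965 M

1/[A] = 1/[A]₀ + k·t = 1/0.55 + (0.327)·(10) = 1.8182 + 3.2700 = 5.0882
[A] = 1/5.0882 = 0.1965 M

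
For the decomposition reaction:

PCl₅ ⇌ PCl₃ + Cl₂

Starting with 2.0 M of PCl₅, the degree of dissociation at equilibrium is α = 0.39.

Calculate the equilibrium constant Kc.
K_c = 0.4987

x = α·[A]₀ = 0.39 × 2.0 = 0.78 M dissociated.
At eq: [PCl₅] = 2.0 − 0.78 = 1.22 M; [PCl₃] = [Cl₂] = x = 0.78 M.
Kc = [PCl₃][Cl₂]/[PCl₅] = (0.78)²/1.22 = 0.4987.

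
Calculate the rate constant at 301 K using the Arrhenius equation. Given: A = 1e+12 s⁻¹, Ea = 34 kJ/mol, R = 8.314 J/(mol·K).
1.26e+06 s⁻¹

k = A·exp(-Ea/(R·T)) = 1e+12·exp(-34000/(8.314·301)) = 1e+12·exp(-13.5863) = 1e+12·1.2576e-06 = 1.26e+06 s⁻¹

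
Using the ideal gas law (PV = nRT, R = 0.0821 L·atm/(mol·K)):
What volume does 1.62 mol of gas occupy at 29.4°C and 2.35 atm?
T = 29.4°C + 273.15 = 302.55 K
V = nRT/P = (1.62 × 0.0821 × 302.55) / 2.35
V = 17.12 L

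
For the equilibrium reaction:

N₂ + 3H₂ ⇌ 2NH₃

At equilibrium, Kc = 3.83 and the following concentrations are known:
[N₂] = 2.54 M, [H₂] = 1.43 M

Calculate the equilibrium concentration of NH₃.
[NH₃] = 5.3336 M

Kc = ([NH₃]^2) / ([N₂] × [H₂]^3) = 3.83
[NH₃]^2 = Kc · (reactant terms)/(other product terms) = 3.83 · 7.4275 / 1 = 28.447
[NH₃] = (28.447)^(1/2) = 5.3336 M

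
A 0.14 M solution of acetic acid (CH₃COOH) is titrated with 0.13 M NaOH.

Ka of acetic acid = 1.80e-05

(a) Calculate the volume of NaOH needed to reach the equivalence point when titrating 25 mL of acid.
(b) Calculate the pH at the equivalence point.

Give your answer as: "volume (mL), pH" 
V = 26.9 mL, pH = 8.79

(a) At equivalence: moles acid = moles base.
moles acid = 0.14 × 0.025 = 0.0035 mol; V_NaOH = 0.0035/0.13 = 0.02692 L = 26.9 mL.
(b) At equivalence, all acid → conjugate base A⁻ at [A⁻] = 0.0035/0.05192 = 0.06741 M.
Kb = Kw/Ka = 1.0e-14/1.80e-05 = 5.556e-10; [OH⁻] = √(Kb·[A⁻]) = 6.120e-06; pOH = 5.21; pH = 14 − pOH = 8.79.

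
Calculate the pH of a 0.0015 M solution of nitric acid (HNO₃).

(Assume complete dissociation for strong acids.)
pH = 2.82

[H⁺] = 0.0015 M for strong acid. pH = -log[H⁺] = -log(0.0015)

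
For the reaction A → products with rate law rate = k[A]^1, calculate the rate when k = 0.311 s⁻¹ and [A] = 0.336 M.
0.1045 M/s

rate = k·[A]^1 = 0.311·(0.336)^1 = 0.311·0.336 = 0.1045 M/s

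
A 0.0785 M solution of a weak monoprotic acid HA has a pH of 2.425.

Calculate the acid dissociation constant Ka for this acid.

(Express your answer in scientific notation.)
K_a = 1.89e-04

[H⁺] = 10^(−pH) = 10^(−2.425) = 3.758e-03 M. For HA ⇌ H⁺ + A⁻, Ka = x²/(C − x) = (3.758e-03)²/(0.0785 − 3.758e-03) = 1.89e-04.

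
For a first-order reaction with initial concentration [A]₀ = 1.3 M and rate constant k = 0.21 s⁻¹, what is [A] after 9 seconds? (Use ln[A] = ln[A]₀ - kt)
0.1964 M

ln[A] = ln[A]₀ - k·t = ln(1.3) - (0.21)·(9) = 0.2624 - 1.8900 = -1.6276
[A] = e^(-1.6276) = 0.1964 M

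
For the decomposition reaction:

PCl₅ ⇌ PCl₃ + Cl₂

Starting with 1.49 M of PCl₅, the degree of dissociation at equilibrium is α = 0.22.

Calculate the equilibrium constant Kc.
K_c = 0.0925

x = α·[A]₀ = 0.22 × 1.49 = 0.3278 M dissociated.
At eq: [PCl₅] = 1.49 − 0.3278 = 1.162 M; [PCl₃] = [Cl₂] = x = 0.3278 M.
Kc = [PCl₃][Cl₂]/[PCl₅] = (0.3278)²/1.162 = 0.09246.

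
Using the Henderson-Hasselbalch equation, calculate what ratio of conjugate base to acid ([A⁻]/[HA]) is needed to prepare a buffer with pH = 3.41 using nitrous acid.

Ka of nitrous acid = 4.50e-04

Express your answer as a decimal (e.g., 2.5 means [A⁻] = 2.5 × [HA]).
[A⁻]/[HA] = 1.157

pKa = −log(4.50e-04) = 3.3468. pH = pKa + log([A⁻]/[HA]). 3.41 = 3.3468 + log(ratio). log(ratio) = 3.41 − 3.3468 = 0.0632. ratio = 10^(0.0632) = 1.157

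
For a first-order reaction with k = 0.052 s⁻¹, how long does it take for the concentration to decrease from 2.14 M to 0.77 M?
19.66 s

From ln[A] = ln[A]₀ - k·t: t = ln([A]₀/[A])/k = ln(2.14/0.77)/0.052 = ln(2.7792)/0.052 = 1.0222/0.052 = 19.66 s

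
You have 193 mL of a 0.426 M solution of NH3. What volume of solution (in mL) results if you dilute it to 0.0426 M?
Using M₁V₁ = M₂V₂:
0.426 × 193 = 0.0426 × V₂
V₂ = (0.426 × 193) / 0.0426 = 1930 mL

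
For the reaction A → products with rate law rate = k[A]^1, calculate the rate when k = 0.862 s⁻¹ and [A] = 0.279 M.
0.2405 M/s

rate = k·[A]^1 = 0.862·(0.279)^1 = 0.862·0.279 = 0.2405 M/s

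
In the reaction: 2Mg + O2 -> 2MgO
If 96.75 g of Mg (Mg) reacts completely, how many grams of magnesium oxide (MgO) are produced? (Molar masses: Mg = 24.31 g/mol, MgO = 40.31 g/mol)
Moles of Mg = 96.75 g ÷ 24.31 g/mol = 3.97984 mol
Mole ratio: 2 mol MgO / 2 mol Mg
Moles of MgO = 3.97984 × (2/2) = 3.97984 mol
Mass of MgO = 3.97984 mol × 40.31 g/mol = 160.4 g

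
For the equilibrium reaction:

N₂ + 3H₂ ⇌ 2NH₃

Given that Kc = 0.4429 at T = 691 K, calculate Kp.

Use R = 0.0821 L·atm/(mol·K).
K_p = 1.38e-04

Δn = (moles gaseous products) − (moles gaseous reactants) = -2
T = 691 K; RT = 0.0821 × 691 = 56.7311
Kp = Kc·(RT)^Δn = 0.4429 × (56.7311)^-2 = 0.4429 × 0.000310712 = 1.38e-04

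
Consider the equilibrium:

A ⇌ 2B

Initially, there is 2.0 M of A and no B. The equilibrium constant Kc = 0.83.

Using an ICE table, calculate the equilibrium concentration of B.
[B] = 1.098 M

ICE: [A] = 2.0 − x, [B] = 2x.
Kc = (2x)²/(2.0 − x) = 0.83 ⇒ 4x² + 0.83x − 1.66 = 0.
x = (−0.83 + √(0.83² + 4·4·1.66))/(2·4) = (−0.83 + √27.249)/8 = 0.54876.
[B] = 2x = 1.098 M.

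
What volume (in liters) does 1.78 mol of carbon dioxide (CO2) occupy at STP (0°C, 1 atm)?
At STP, 1 mol of gas occupies 22.4 L
Volume = 1.78 mol × 22.4 L/mol = 39.87 L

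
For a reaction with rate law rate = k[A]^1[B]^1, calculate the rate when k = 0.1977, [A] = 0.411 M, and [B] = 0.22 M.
0.01788 M/s

rate = k·[A]^1·[B]^1 = 0.1977·(0.411)^1·(0.22)^1 = 0.1977·0.411·0.22 = 0.01788 M/s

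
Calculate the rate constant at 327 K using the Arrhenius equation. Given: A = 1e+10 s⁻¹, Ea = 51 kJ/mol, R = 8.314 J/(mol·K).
7.13e+01 s⁻¹

k = A·exp(-Ea/(R·T)) = 1e+10·exp(-51000/(8.314·327)) = 1e+10·exp(-18.7591) = 1e+10·7.1288e-09 = 7.13e+01 s⁻¹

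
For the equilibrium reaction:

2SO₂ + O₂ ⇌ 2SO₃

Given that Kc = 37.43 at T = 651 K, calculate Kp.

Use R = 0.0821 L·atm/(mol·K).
K_p = 0.7003

Δn = (moles gaseous products) − (moles gaseous reactants) = -1
T = 651 K; RT = 0.0821 × 651 = 53.4471
Kp = Kc·(RT)^Δn = 37.43 × (53.4471)^-1 = 37.43 × 0.0187101 = 0.7003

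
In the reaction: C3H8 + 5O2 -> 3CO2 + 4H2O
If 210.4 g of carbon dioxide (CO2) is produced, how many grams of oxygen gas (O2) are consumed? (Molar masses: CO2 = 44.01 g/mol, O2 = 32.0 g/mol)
Moles of CO2 = 210.4 g ÷ 44.01 g/mol = 4.78073 mol
Mole ratio: 5 mol O2 / 3 mol CO2
Moles of O2 = 4.78073 × (5/3) = 7.96789 mol
Mass of O2 = 7.96789 mol × 32.0 g/mol = 255 g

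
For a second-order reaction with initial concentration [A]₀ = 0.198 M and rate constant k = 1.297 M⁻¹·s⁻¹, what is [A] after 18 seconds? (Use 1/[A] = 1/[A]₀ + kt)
0.0352 M

1/[A] = 1/[A]₀ + k·t = 1/0.198 + (1.297)·(18) = 5.0505 + 23.3460 = 28.3965
[A] = 1/28.3965 = 0.0352 M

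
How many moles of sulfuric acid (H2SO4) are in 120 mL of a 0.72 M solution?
Moles = Molarity × Volume (L)
Moles = 0.72 M × 0.12 L = 0.0864 mol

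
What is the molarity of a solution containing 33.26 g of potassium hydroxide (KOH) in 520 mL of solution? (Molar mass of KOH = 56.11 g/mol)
Moles of KOH = 33.26 g ÷ 56.11 g/mol = 0.592764 mol
Volume = 520 mL = 0.52 L
Molarity = 0.592764 mol ÷ 0.52 L = 1.14 M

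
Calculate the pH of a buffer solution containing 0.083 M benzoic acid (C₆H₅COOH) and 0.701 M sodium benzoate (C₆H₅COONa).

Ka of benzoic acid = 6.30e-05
pH = 5.13

pKa = -log(6.30e-05) = 4.20. pH = pKa + log([A⁻]/[HA]) = 4.20 + log(0.701/0.083)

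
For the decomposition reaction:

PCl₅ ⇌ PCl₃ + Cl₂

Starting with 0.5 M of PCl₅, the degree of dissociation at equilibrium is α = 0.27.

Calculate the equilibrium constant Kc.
K_c = 0.0499

x = α·[A]₀ = 0.27 × 0.5 = 0.135 M dissociated.
At eq: [PCl₅] = 0.5 − 0.135 = 0.365 M; [PCl₃] = [Cl₂] = x = 0.135 M.
Kc = [PCl₃][Cl₂]/[PCl₅] = (0.135)²/0.365 = 0.04993.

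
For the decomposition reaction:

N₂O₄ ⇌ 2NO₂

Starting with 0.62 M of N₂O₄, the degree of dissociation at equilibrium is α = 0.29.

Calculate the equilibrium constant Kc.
K_c = 0.2938

x = α·[A]₀ = 0.29 × 0.62 = 0.1798 M dissociated.
At eq: [N₂O₄] = 0.62 − 0.1798 = 0.4402 M; [NO₂] = 2x = 0.3596 M.
Kc = [NO₂]²/[N₂O₄] = (0.3596)²/0.4402 = 0.2938.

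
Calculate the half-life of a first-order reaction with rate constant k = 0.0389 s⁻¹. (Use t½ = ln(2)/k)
17.82 s

t½ = ln(2)/k = 0.6931/0.0389 = 17.82 s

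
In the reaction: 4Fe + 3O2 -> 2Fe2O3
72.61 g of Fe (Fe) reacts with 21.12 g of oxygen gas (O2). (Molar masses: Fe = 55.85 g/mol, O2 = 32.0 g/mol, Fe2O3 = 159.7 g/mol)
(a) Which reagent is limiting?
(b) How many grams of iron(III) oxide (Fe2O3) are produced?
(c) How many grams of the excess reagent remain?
(a) O2, (b) 70.27 g, (c) 23.46 g

Moles of Fe = 72.61 g ÷ 55.85 g/mol = 1.30009 mol
Moles of O2 = 21.12 g ÷ 32.0 g/mol = 0.66 mol
Moles ÷ coefficient: Fe: 1.30009/4 = 0.325, O2: 0.66/3 = 0.22
(a) O2 has the smaller value, so O2 is the limiting reagent.
(b) Moles of Fe2O3 = 0.66 mol O2 × (2/3) = 0.44 mol; mass = 0.44 mol × 159.7 g/mol = 70.27 g
(c) Fe consumed = 0.66 × (4/3) = 0.88 mol; remaining = 1.30009 − 0.88 = 0.42009 mol; mass = 0.42009 mol × 55.85 g/mol = 23.46 g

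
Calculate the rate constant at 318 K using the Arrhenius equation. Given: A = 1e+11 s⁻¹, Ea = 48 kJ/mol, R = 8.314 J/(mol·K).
1.30e+03 s⁻¹

k = A·exp(-Ea/(R·T)) = 1e+11·exp(-48000/(8.314·318)) = 1e+11·exp(-18.1553) = 1e+11·1.3039e-08 = 1.30e+03 s⁻¹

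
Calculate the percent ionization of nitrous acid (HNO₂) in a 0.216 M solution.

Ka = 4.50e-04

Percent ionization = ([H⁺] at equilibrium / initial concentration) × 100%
Percent ionization = 4.46%

Let x = [H⁺]. Ka = x²/(C - x) ⇒ x² + (4.50e-04)x - (4.50e-04)(0.216) = 0. x = 9.6366e-03. Percent = (9.6366e-03/0.216) × 100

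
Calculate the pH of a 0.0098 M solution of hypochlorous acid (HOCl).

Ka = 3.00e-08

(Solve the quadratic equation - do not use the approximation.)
pH = 4.77

x² + Ka×x - Ka×C = 0. Using quadratic formula: [H⁺] = 1.7131e-05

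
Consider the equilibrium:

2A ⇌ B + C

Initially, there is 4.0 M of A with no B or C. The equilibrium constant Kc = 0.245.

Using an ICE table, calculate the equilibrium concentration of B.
[B] = 0.995 M

ICE: [A] = 4.0 − 2x, [B] = [C] = x.
Kc = x²/(4.0 − 2x)² = 0.245 ⇒ √Kc = x/(4.0 − 2x).
x = √0.245·4.0/(1 + 2√0.245) = 0.49497·4.0/1.9899 = 0.99495.
[B] = x = 0.995 M.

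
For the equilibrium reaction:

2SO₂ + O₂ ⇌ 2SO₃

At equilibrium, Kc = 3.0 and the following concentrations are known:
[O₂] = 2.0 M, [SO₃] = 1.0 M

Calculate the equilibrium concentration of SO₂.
[SO₂] = 0.4082 M

Kc = ([SO₃]^2) / ([SO₂]^2 × [O₂]) = 3.0
[SO₂]^2 = (product terms)/(Kc · other reactant terms) = 1 / (3.0 · 2) = 0.16667
[SO₂] = (0.16667)^(1/2) = 0.4082 M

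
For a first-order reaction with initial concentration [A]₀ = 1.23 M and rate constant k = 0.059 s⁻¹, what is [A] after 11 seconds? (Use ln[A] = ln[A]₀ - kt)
0.6428 M

ln[A] = ln[A]₀ - k·t = ln(1.23) - (0.059)·(11) = 0.2070 - 0.6490 = -0.4420
[A] = e^(-0.4420) = 0.6428 M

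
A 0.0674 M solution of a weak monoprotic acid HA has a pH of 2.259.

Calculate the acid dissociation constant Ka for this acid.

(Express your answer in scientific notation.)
K_a = 4.90e-04

[H⁺] = 10^(−pH) = 10^(−2.259) = 5.508e-03 M. For HA ⇌ H⁺ + A⁻, Ka = x²/(C − x) = (5.508e-03)²/(0.0674 − 5.508e-03) = 4.90e-04.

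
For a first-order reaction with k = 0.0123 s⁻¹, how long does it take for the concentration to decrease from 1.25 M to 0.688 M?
48.55 s

From ln[A] = ln[A]₀ - k·t: t = ln([A]₀/[A])/k = ln(1.25/0.688)/0.0123 = ln(1.8169)/0.0123 = 0.5971/0.0123 = 48.55 s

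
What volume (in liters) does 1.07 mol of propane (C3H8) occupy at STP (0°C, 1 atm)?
At STP, 1 mol of gas occupies 22.4 L
Volume = 1.07 mol × 22.4 L/mol = 23.97 L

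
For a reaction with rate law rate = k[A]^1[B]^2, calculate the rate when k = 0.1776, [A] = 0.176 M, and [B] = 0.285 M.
0.002539 M/s

rate = k·[A]^1·[B]^2 = 0.1776·(0.176)^1·(0.285)^2 = 0.1776·0.176·0.081225 = 0.002539 M/s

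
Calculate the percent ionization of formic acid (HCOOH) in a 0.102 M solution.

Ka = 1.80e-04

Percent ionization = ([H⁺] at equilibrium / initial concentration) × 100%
Percent ionization = 4.11%

Let x = [H⁺]. Ka = x²/(C - x) ⇒ x² + (1.80e-04)x - (1.80e-04)(0.102) = 0. x = 4.1958e-03. Percent = (4.1958e-03/0.102) × 100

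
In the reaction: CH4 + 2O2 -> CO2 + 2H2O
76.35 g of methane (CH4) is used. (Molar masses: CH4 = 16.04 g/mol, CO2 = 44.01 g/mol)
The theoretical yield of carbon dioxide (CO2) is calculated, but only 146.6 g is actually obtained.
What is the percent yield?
Moles of CH4 = 76.35 g ÷ 16.04 g/mol = 4.75998 mol
Mole ratio: 1 mol CO2 / 1 mol CH4
Moles of CO2 = 4.75998 × (1/1) = 4.75998 mol
Theoretical yield = 4.75998 mol × 44.01 g/mol = 209.49 g
Actual yield = 146.6 g
Percent yield = (146.6 / 209.49) × 100% = 70.0%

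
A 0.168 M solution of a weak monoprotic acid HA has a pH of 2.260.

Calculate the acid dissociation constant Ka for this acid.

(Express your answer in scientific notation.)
K_a = 1.86e-04

[H⁺] = 10^(−pH) = 10^(−2.260) = 5.495e-03 M. For HA ⇌ H⁺ + A⁻, Ka = x²/(C − x) = (5.495e-03)²/(0.168 − 5.495e-03) = 1.86e-04.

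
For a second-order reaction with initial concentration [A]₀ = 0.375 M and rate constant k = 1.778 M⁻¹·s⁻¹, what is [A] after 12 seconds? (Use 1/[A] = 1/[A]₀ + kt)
0.0417 M

1/[A] = 1/[A]₀ + k·t = 1/0.375 + (1.778)·(12) = 2.6667 + 21.3360 = 24.0027
[A] = 1/24.0027 = 0.0417 M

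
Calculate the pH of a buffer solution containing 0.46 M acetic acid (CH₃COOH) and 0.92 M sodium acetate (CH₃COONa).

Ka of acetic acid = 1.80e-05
pH = 5.05

pKa = -log(1.80e-05) = 4.74. pH = pKa + log([A⁻]/[HA]) = 4.74 + log(0.92/0.46)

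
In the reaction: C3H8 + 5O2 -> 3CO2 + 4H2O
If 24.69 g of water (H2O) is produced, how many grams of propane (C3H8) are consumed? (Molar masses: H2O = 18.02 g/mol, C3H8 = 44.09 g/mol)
Moles of H2O = 24.69 g ÷ 18.02 g/mol = 1.37014 mol
Mole ratio: 1 mol C3H8 / 4 mol H2O
Moles of C3H8 = 1.37014 × (1/4) = 0.342536 mol
Mass of C3H8 = 0.342536 mol × 44.09 g/mol = 15.1 g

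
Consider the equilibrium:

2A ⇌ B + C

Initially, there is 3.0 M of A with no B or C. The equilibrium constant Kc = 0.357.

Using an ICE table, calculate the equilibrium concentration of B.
[B] = 0.817 M

ICE: [A] = 3.0 − 2x, [B] = [C] = x.
Kc = x²/(3.0 − 2x)² = 0.357 ⇒ √Kc = x/(3.0 − 2x).
x = √0.357·3.0/(1 + 2√0.357) = 0.59749·3.0/2.195 = 0.81663.
[B] = x = 0.817 M.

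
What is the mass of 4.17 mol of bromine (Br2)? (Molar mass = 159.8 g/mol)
Mass = 4.17 mol × 159.8 g/mol = 666.4 g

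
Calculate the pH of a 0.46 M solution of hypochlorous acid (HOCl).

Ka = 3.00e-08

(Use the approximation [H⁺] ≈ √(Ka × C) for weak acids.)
pH = 3.93

[H⁺] = √(Ka × C) = √(3.00e-08 × 0.46) = 1.1747e-04. pH = -log(1.1747e-04)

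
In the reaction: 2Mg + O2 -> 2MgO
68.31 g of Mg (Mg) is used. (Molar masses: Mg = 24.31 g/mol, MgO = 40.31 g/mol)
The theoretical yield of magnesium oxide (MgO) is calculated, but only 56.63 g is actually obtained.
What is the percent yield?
Moles of Mg = 68.31 g ÷ 24.31 g/mol = 2.80995 mol
Mole ratio: 2 mol MgO / 2 mol Mg
Moles of MgO = 2.80995 × (2/2) = 2.80995 mol
Theoretical yield = 2.80995 mol × 40.31 g/mol = 113.27 g
Actual yield = 56.63 g
Percent yield = (56.63 / 113.27) × 100% = 50.0%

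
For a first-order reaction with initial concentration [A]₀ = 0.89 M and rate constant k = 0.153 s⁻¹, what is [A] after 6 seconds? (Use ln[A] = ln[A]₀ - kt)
0.3554 M

ln[A] = ln[A]₀ - k·t = ln(0.89) - (0.153)·(6) = -0.1165 - 0.9180 = -1.0345
[A] = e^(-1.0345) = 0.3554 M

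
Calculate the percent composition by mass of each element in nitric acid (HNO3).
H: 1.60%, N: 22.23%, O: 76.17%

Molar mass of HNO3 = 63.02 g/mol
% H = (1 × 1.008) / 63.02 × 100% = 1.008 / 63.02 × 100% = 1.60%
% N = (1 × 14.01) / 63.02 × 100% = 14.01 / 63.02 × 100% = 22.23%
% O = (3 × 16.0) / 63.02 × 100% = 48 / 63.02 × 100% = 76.17%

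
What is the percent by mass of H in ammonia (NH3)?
Mass of H in formula = 1.008 × 3 = 3.024 g/mol
Molar mass = 17.03 g/mol
% H = (3.024/17.03) × 100% = 17.76%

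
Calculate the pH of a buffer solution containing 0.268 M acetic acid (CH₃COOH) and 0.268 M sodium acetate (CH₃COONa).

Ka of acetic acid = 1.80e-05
pH = 4.74

pKa = -log(1.80e-05) = 4.74. pH = pKa + log([A⁻]/[HA]) = 4.74 + log(0.268/0.268)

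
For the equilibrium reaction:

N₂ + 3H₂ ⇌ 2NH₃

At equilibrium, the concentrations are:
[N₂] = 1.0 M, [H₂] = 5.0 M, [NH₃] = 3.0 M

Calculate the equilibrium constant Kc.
K_c = 0.0720

Kc = ([NH₃]^2) / ([N₂] × [H₂]^3)
   = ((3.0)^2) / ((1.0)·(5.0)^3)
   = 9 / 125 = 0.0720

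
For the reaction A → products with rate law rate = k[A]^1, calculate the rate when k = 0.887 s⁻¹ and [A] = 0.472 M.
0.4187 M/s

rate = k·[A]^1 = 0.887·(0.472)^1 = 0.887·0.472 = 0.4187 M/s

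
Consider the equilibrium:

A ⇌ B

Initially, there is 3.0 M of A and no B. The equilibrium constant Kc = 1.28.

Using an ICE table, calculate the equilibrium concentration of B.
[B] = 1.684 M

ICE: [A] = 3.0 − x, [B] = x.
Kc = x/(3.0 − x) = 1.28 ⇒ x = 1.28·3.0/(1 + 1.28) = 3.84/2.28 = 1.684.
[B] = x = 1.684 M.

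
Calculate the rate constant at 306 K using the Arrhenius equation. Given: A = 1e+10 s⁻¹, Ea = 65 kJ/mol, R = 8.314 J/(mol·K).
8.02e-02 s⁻¹

k = A·exp(-Ea/(R·T)) = 1e+10·exp(-65000/(8.314·306)) = 1e+10·exp(-25.5495) = 1e+10·8.0169e-12 = 8.02e-02 s⁻¹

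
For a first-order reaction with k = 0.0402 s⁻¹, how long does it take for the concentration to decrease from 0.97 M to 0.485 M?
17.24 s

From ln[A] = ln[A]₀ - k·t: t = ln([A]₀/[A])/k = ln(0.97/0.485)/0.0402 = ln(2.0000)/0.0402 = 0.6931/0.0402 = 17.24 s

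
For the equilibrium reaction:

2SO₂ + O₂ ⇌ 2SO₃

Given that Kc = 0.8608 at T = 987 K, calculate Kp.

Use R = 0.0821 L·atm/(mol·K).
K_p = 0.0106

Δn = (moles gaseous products) − (moles gaseous reactants) = -1
T = 987 K; RT = 0.0821 × 987 = 81.0327
Kp = Kc·(RT)^Δn = 0.8608 × (81.0327)^-1 = 0.8608 × 0.0123407 = 0.0106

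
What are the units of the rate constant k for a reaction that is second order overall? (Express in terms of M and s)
M⁻¹·s⁻¹

For an n-th order reaction, rate = k·[A]^n has units M/s, so k has units (M/s)/M^n = M^(1-n)·s⁻¹. With n = 2: units = M^(-1)·s⁻¹ = M⁻¹·s⁻¹.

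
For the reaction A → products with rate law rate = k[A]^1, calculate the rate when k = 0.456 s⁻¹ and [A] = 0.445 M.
0.2029 M/s

rate = k·[A]^1 = 0.456·(0.445)^1 = 0.456·0.445 = 0.2029 M/s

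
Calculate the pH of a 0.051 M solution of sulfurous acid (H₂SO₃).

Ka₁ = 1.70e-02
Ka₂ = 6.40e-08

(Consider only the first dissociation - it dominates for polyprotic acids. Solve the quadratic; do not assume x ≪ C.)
pH = 1.65

x² + Ka₁·x − Ka₁·C = 0 with Ka₁ = 1.70e-02, C = 0.051.
x = (−Ka₁ + √(Ka₁² + 4·Ka₁·C))/2 = 2.2147e-02 M, so pH = 1.65.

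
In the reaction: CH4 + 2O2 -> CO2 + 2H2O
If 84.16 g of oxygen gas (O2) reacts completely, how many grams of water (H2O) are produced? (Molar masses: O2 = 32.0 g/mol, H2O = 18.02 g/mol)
Moles of O2 = 84.16 g ÷ 32.0 g/mol = 2.63 mol
Mole ratio: 2 mol H2O / 2 mol O2
Moles of H2O = 2.63 × (2/2) = 2.63 mol
Mass of H2O = 2.63 mol × 18.02 g/mol = 47.39 g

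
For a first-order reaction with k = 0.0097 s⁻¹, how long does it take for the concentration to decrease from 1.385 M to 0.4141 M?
124.47 s

From ln[A] = ln[A]₀ - k·t: t = ln([A]₀/[A])/k = ln(1.385/0.4141)/0.0097 = ln(3.3446)/0.0097 = 1.2073/0.0097 = 124.47 s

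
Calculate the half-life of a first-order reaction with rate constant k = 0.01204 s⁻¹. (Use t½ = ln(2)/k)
57.57 s

t½ = ln(2)/k = 0.6931/0.01204 = 57.57 s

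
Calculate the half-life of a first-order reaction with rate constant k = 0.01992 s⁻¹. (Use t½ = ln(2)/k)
34.80 s

t½ = ln(2)/k = 0.6931/0.01992 = 34.80 s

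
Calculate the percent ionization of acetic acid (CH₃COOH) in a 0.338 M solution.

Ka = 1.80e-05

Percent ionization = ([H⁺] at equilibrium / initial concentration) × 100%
Percent ionization = 0.727%

Let x = [H⁺]. Ka = x²/(C - x) ⇒ x² + (1.80e-05)x - (1.80e-05)(0.338) = 0. x = 2.4576e-03. Percent = (2.4576e-03/0.338) × 100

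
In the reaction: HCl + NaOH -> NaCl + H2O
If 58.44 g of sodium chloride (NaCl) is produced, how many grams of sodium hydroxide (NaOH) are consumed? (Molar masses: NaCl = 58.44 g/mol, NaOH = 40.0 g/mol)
Moles of NaCl = 58.44 g ÷ 58.44 g/mol = 1 mol
Mole ratio: 1 mol NaOH / 1 mol NaCl
Moles of NaOH = 1 × (1/1) = 1 mol
Mass of NaOH = 1 mol × 40.0 g/mol = 40 g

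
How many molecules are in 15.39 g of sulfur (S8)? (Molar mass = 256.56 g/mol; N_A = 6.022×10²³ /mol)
Moles = 15.39 g ÷ 256.56 g/mol = 0.059986 mol
Molecules = 0.059986 mol × 6.022×10²³ /mol = 3.612e+22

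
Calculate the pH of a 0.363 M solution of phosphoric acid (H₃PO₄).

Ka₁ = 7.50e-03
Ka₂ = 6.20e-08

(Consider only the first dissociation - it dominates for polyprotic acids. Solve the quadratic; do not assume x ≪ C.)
pH = 1.31

x² + Ka₁·x − Ka₁·C = 0 with Ka₁ = 7.50e-03, C = 0.363.
x = (−Ka₁ + √(Ka₁² + 4·Ka₁·C))/2 = 4.8562e-02 M, so pH = 1.31.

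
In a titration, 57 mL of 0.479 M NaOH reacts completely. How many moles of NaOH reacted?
Moles = Molarity × Volume (L)
Moles = 0.479 M × 0.057 L = 0.0273 mol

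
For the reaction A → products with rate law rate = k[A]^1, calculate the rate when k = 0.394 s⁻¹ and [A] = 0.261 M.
0.1028 M/s

rate = k·[A]^1 = 0.394·(0.261)^1 = 0.394·0.261 = 0.1028 M/s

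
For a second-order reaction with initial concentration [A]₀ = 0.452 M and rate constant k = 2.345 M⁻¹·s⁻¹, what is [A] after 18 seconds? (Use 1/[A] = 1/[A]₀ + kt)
0.0225 M

1/[A] = 1/[A]₀ + k·t = 1/0.452 + (2.345)·(18) = 2.2124 + 42.2100 = 44.4224
[A] = 1/44.4224 = 0.0225 M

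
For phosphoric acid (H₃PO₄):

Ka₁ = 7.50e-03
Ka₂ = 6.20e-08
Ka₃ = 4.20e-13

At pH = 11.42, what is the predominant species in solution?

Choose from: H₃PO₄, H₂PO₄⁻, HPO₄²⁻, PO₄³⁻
HPO₄²⁻

pKa1 = 2.12, pKa2 = 7.21, pKa3 = 12.38. Each pKa is the crossover between adjacent species; pH = 11.42 lies in the region where HPO₄²⁻ predominates.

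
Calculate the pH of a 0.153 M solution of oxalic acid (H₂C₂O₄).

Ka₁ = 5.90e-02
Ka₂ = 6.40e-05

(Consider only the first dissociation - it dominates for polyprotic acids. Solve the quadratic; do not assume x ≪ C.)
pH = 1.15

x² + Ka₁·x − Ka₁·C = 0 with Ka₁ = 5.90e-02, C = 0.153.
x = (−Ka₁ + √(Ka₁² + 4·Ka₁·C))/2 = 6.9985e-02 M, so pH = 1.15.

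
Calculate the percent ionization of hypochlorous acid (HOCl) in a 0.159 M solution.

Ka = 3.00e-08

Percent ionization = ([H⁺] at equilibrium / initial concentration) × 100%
Percent ionization = 0.0434%

Let x = [H⁺]. Ka = x²/(C - x) ⇒ x² + (3.00e-08)x - (3.00e-08)(0.159) = 0. x = 6.9050e-05. Percent = (6.9050e-05/0.159) × 100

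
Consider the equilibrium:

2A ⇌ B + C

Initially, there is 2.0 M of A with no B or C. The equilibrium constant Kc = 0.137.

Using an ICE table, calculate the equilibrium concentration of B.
[B] = 0.425 M

ICE: [A] = 2.0 − 2x, [B] = [C] = x.
Kc = x²/(2.0 − 2x)² = 0.137 ⇒ √Kc = x/(2.0 − 2x).
x = √0.137·2.0/(1 + 2√0.137) = 0.37014·2.0/1.7403 = 0.42538.
[B] = x = 0.425 M.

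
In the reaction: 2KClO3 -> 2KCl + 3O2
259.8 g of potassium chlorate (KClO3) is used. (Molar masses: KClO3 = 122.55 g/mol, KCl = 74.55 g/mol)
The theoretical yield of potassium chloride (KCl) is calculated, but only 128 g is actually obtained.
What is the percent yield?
Moles of KClO3 = 259.8 g ÷ 122.55 g/mol = 2.11995 mol
Mole ratio: 2 mol KCl / 2 mol KClO3
Moles of KCl = 2.11995 × (2/2) = 2.11995 mol
Theoretical yield = 2.11995 mol × 74.55 g/mol = 158.04 g
Actual yield = 128 g
Percent yield = (128 / 158.04) × 100% = 81.0%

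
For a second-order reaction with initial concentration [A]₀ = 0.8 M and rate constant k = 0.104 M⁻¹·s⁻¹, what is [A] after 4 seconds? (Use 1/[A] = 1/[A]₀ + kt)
0.6002 M

1/[A] = 1/[A]₀ + k·t = 1/0.8 + (0.104)·(4) = 1.2500 + 0.4160 = 1.6660
[A] = 1/1.6660 = 0.6002 M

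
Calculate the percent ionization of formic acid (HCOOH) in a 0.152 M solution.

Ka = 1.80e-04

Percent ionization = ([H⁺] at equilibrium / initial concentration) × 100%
Percent ionization = 3.38%

Let x = [H⁺]. Ka = x²/(C - x) ⇒ x² + (1.80e-04)x - (1.80e-04)(0.152) = 0. x = 5.1415e-03. Percent = (5.1415e-03/0.152) × 100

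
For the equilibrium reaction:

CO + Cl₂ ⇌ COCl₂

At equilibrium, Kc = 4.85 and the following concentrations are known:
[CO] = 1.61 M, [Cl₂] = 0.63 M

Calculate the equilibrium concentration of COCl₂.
[COCl₂] = 4.9194 M

Kc = ([COCl₂]) / ([CO] × [Cl₂]) = 4.85
[COCl₂]^1 = Kc · (reactant terms)/(other product terms) = 4.85 · 1.0143 / 1 = 4.9194
[COCl₂] = 4.9194 M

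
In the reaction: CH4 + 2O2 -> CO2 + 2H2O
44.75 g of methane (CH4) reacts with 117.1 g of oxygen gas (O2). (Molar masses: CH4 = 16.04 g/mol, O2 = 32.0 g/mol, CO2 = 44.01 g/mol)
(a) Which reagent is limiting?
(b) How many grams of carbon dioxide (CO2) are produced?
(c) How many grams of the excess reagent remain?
(a) O2, (b) 80.52 g, (c) 15.4 g

Moles of CH4 = 44.75 g ÷ 16.04 g/mol = 2.7899 mol
Moles of O2 = 117.1 g ÷ 32.0 g/mol = 3.65937 mol
Moles ÷ coefficient: CH4: 2.7899/1 = 2.79, O2: 3.65937/2 = 1.83
(a) O2 has the smaller value, so O2 is the limiting reagent.
(b) Moles of CO2 = 3.65937 mol O2 × (1/2) = 1.82969 mol; mass = 1.82969 mol × 44.01 g/mol = 80.52 g
(c) CH4 consumed = 3.65937 × (1/2) = 1.82969 mol; remaining = 2.7899 − 1.82969 = 0.960213 mol; mass = 0.960213 mol × 16.04 g/mol = 15.4 g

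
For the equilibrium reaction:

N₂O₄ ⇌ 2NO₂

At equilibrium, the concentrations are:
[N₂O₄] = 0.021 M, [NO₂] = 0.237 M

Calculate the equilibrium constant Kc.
K_c = 2.6747

Kc = ([NO₂]^2) / ([N₂O₄])
   = ((0.237)^2) / ((0.021))
   = 0.056169 / 0.021 = 2.6747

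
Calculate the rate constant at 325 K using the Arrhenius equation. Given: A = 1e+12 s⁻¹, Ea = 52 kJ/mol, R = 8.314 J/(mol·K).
4.39e+03 s⁻¹

k = A·exp(-Ea/(R·T)) = 1e+12·exp(-52000/(8.314·325)) = 1e+12·exp(-19.2446) = 1e+12·4.3869e-09 = 4.39e+03 s⁻¹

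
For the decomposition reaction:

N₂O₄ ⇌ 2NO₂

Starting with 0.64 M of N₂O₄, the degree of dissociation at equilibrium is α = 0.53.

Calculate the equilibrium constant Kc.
K_c = 1.5300

x = α·[A]₀ = 0.53 × 0.64 = 0.3392 M dissociated.
At eq: [N₂O₄] = 0.64 − 0.3392 = 0.3008 M; [NO₂] = 2x = 0.6784 M.
Kc = [NO₂]²/[N₂O₄] = (0.6784)²/0.3008 = 1.53.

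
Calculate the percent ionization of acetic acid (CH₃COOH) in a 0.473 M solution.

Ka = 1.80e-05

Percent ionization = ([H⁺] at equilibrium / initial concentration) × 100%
Percent ionization = 0.615%

Let x = [H⁺]. Ka = x²/(C - x) ⇒ x² + (1.80e-05)x - (1.80e-05)(0.473) = 0. x = 2.9089e-03. Percent = (2.9089e-03/0.473) × 100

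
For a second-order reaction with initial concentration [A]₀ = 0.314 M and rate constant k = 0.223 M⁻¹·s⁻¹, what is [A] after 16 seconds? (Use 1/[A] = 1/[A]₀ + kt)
0.1481 M

1/[A] = 1/[A]₀ + k·t = 1/0.314 + (0.223)·(16) = 3.1847 + 3.5680 = 6.7527
[A] = 1/6.7527 = 0.1481 M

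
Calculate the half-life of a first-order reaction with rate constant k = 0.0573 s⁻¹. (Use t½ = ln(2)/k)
12.10 s

t½ = ln(2)/k = 0.6931/0.0573 = 12.10 s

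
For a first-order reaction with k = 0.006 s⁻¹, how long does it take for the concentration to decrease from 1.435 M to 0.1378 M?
390.52 s

From ln[A] = ln[A]₀ - k·t: t = ln([A]₀/[A])/k = ln(1.435/0.1378)/0.006 = ln(10.4136)/0.006 = 2.3431/0.006 = 390.52 s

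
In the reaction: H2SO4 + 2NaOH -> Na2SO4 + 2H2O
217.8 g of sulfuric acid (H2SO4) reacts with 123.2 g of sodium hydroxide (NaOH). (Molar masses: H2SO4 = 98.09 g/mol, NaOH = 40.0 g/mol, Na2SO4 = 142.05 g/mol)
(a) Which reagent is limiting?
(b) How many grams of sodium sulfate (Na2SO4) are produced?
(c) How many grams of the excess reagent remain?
(a) NaOH, (b) 218.8 g, (c) 66.74 g

Moles of H2SO4 = 217.8 g ÷ 98.09 g/mol = 2.22041 mol
Moles of NaOH = 123.2 g ÷ 40.0 g/mol = 3.08 mol
Moles ÷ coefficient: H2SO4: 2.22041/1 = 2.22, NaOH: 3.08/2 = 1.54
(a) NaOH has the smaller value, so NaOH is the limiting reagent.
(b) Moles of Na2SO4 = 3.08 mol NaOH × (1/2) = 1.54 mol; mass = 1.54 mol × 142.05 g/mol = 218.8 g
(c) H2SO4 consumed = 3.08 × (1/2) = 1.54 mol; remaining = 2.22041 − 1.54 = 0.68041 mol; mass = 0.68041 mol × 98.09 g/mol = 66.74 g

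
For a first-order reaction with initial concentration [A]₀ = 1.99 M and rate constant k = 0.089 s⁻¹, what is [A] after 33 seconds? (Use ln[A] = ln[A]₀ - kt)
0.1055 M

ln[A] = ln[A]₀ - k·t = ln(1.99) - (0.089)·(33) = 0.6881 - 2.9370 = -2.2489
[A] = e^(-2.2489) = 0.1055 M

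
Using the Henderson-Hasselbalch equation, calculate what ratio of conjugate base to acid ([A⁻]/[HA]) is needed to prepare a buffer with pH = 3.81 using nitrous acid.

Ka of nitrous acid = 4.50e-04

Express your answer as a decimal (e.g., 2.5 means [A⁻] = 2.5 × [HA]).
[A⁻]/[HA] = 2.905

pKa = −log(4.50e-04) = 3.3468. pH = pKa + log([A⁻]/[HA]). 3.81 = 3.3468 + log(ratio). log(ratio) = 3.81 − 3.3468 = 0.4632. ratio = 10^(0.4632) = 2.905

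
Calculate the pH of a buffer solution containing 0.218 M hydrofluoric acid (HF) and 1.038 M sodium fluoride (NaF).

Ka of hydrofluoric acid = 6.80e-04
pH = 3.85

pKa = -log(6.80e-04) = 3.17. pH = pKa + log([A⁻]/[HA]) = 3.17 + log(1.038/0.218)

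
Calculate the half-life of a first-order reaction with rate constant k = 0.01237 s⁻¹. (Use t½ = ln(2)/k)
56.03 s

t½ = ln(2)/k = 0.6931/0.01237 = 56.03 s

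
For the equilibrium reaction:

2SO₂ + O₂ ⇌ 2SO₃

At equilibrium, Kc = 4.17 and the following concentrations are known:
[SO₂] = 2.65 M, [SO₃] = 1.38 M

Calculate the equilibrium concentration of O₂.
[O₂] = 0.0650 M

Kc = ([SO₃]^2) / ([SO₂]^2 × [O₂]) = 4.17
[O₂]^1 = (product terms)/(Kc · other reactant terms) = 1.9044 / (4.17 · 7.0225) = 0.065032
[O₂] = 0.0650 M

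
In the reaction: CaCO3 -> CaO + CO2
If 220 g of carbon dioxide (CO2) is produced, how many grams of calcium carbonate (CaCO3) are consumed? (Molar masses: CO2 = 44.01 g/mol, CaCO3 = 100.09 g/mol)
Moles of CO2 = 220 g ÷ 44.01 g/mol = 4.99886 mol
Mole ratio: 1 mol CaCO3 / 1 mol CO2
Moles of CaCO3 = 4.99886 × (1/1) = 4.99886 mol
Mass of CaCO3 = 4.99886 mol × 100.09 g/mol = 500.3 g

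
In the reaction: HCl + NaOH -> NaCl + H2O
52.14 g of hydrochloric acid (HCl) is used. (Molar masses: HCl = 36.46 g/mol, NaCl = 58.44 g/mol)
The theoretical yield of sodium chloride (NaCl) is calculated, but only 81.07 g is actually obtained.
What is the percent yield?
Moles of HCl = 52.14 g ÷ 36.46 g/mol = 1.43006 mol
Mole ratio: 1 mol NaCl / 1 mol HCl
Moles of NaCl = 1.43006 × (1/1) = 1.43006 mol
Theoretical yield = 1.43006 mol × 58.44 g/mol = 83.573 g
Actual yield = 81.07 g
Percent yield = (81.07 / 83.573) × 100% = 97.0%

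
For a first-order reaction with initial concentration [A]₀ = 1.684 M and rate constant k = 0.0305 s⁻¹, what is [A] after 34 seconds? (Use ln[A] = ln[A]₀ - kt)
0.5970 M

ln[A] = ln[A]₀ - k·t = ln(1.684) - (0.0305)·(34) = 0.5212 - 1.0370 = -0.5158
[A] = e^(-0.5158) = 0.5970 M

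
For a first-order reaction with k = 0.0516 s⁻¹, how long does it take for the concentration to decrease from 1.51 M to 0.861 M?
10.89 s

From ln[A] = ln[A]₀ - k·t: t = ln([A]₀/[A])/k = ln(1.51/0.861)/0.0516 = ln(1.7538)/0.0516 = 0.5618/0.0516 = 10.89 s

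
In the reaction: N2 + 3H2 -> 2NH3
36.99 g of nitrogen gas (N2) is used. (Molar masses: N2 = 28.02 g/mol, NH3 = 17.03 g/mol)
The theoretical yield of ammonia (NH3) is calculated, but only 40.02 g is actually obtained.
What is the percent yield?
Moles of N2 = 36.99 g ÷ 28.02 g/mol = 1.32013 mol
Mole ratio: 2 mol NH3 / 1 mol N2
Moles of NH3 = 1.32013 × (2/1) = 2.64026 mol
Theoretical yield = 2.64026 mol × 17.03 g/mol = 44.964 g
Actual yield = 40.02 g
Percent yield = (40.02 / 44.964) × 100% = 89.0%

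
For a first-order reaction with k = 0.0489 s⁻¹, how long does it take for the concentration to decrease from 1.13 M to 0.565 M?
14.17 s

From ln[A] = ln[A]₀ - k·t: t = ln([A]₀/[A])/k = ln(1.13/0.565)/0.0489 = ln(2.0000)/0.0489 = 0.6931/0.0489 = 14.17 s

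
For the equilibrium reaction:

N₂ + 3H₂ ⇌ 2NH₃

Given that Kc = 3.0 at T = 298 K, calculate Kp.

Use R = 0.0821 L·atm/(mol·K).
K_p = 0.0050

Δn = (moles gaseous products) − (moles gaseous reactants) = -2
T = 298 K; RT = 0.0821 × 298 = 24.4658
Kp = Kc·(RT)^Δn = 3.0 × (24.4658)^-2 = 3.0 × 0.00167063 = 0.0050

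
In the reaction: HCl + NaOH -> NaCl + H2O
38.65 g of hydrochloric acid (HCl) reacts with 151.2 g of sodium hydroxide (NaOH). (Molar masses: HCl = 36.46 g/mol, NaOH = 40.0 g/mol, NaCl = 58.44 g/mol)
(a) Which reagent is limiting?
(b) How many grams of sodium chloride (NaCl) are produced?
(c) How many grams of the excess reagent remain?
(a) HCl, (b) 61.95 g, (c) 108.8 g

Moles of HCl = 38.65 g ÷ 36.46 g/mol = 1.06007 mol
Moles of NaOH = 151.2 g ÷ 40.0 g/mol = 3.78 mol
Moles ÷ coefficient: HCl: 1.06007/1 = 1.06, NaOH: 3.78/1 = 3.78
(a) HCl has the smaller value, so HCl is the limiting reagent.
(b) Moles of NaCl = 1.06007 mol HCl × (1/1) = 1.06007 mol; mass = 1.06007 mol × 58.44 g/mol = 61.95 g
(c) NaOH consumed = 1.06007 × (1/1) = 1.06007 mol; remaining = 3.78 − 1.06007 = 2.71993 mol; mass = 2.71993 mol × 40.0 g/mol = 108.8 g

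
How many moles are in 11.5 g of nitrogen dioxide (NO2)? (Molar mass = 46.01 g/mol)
Moles = 11.5 g ÷ 46.01 g/mol = 0.2499 mol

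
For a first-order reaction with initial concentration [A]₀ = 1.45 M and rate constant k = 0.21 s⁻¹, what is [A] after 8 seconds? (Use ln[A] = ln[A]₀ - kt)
0.2702 M

ln[A] = ln[A]₀ - k·t = ln(1.45) - (0.21)·(8) = 0.3716 - 1.6800 = -1.3084
[A] = e^(-1.3084) = 0.2702 M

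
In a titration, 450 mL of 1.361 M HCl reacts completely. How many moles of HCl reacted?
Moles = Molarity × Volume (L)
Moles = 1.361 M × 0.45 L = 0.6125 mol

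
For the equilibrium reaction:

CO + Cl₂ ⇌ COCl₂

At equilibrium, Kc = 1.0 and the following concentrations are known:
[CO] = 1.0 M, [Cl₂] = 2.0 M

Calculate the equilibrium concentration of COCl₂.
[COCl₂] = 2.0000 M

Kc = ([COCl₂]) / ([CO] × [Cl₂]) = 1.0
[COCl₂]^1 = Kc · (reactant terms)/(other product terms) = 1.0 · 2 / 1 = 2
[COCl₂] = 2.0000 M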